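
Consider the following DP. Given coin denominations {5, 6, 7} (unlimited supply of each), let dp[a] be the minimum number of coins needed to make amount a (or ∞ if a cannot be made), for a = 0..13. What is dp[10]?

2

 a  0  1  2  3  4  5  6  7  8  9 10 11 12 13
dp  0  -  -  -  -  1  1  1  -  -  2  2  2  2
(- denotes ∞ / unreachable)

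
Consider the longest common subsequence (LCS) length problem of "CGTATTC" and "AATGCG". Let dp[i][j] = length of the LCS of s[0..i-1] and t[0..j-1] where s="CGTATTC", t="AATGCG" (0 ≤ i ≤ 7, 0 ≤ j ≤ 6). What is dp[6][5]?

2

   ''  A  A  T  G  C  G
''  0  0  0  0  0  0  0
 C  0  0  0  0  0  1  1
 G  0  0  0  0  1  1  2
 T  0  0  0  1  1  1  2
 A  0  1  1  1  1  1  2
 T  0  1  1  2  2  2  2
 T  0  1  1  2  2  2  2
 C  0  1  1  2  2  3  3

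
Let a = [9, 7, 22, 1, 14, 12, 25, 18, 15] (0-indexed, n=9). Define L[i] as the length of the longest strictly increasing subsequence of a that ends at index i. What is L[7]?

3

   i    0    1    2    3    4    5    6    7    8
a[i]    9    7   22    1   14   12   25   18   15
L[i]    1    1    2    1    2    2    3    3    3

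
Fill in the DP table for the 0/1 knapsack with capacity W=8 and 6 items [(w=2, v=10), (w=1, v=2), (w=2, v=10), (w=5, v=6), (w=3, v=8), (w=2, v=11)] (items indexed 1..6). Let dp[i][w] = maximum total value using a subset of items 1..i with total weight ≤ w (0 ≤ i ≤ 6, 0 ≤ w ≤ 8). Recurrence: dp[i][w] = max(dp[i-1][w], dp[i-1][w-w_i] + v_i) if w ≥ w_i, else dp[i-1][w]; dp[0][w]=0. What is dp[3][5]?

22

i\w   0   1   2   3   4   5   6   7   8
  0   0   0   0   0   0   0   0   0   0
  1   0   0  10  10  10  10  10  10  10
  2   0   2  10  12  12  12  12  12  12
  3   0   2  10  12  20  22  22  22  22
  4   0   2  10  12  20  22  22  22  22
  5   0   2  10  12  20  22  22  28  30
  6   0   2  11  13  21  23  31  33  33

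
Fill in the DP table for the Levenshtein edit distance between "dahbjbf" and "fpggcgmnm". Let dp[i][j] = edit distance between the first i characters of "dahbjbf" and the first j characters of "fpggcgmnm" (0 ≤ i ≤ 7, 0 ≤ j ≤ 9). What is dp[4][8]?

   ''  f  p  g  g  c  g  m  n  m
''  0  1  2  3  4  5  6  7  8  9
 d  1  1  2  3  4  5  6  7  8  9
 a  2  2  2  3  4  5  6  7  8  9
 h  3  3  3  3  4  5  6  7  8  9
 b  4  4  4  4  4  5  6  7  8  9
 j  5  5  5  5  5  5  6  7  8  9
 b  6  6  6  6  6  6  6  7  8  9
 f  7  6  7  7  7  7  7  7  8  9

8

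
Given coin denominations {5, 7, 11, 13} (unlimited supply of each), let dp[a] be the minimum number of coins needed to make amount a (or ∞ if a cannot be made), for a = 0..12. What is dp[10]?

2

 a  0  1  2  3  4  5  6  7  8  9 10 11 12
dp  0  -  -  -  -  1  -  1  -  -  2  1  2
(- denotes ∞ / unreachable)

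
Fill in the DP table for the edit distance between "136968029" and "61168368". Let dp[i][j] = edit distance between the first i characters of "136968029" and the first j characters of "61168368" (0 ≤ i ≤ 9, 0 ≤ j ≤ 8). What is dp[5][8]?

5

   ''  6  1  1  6  8  3  6  8
''  0  1  2  3  4  5  6  7  8
 1  1  1  1  2  3  4  5  6  7
 3  2  2  2  2  3  4  4  5  6
 6  3  2  3  3  2  3  4  4  5
 9  4  3  3  4  3  3  4  5  5
 6  5  4  4  4  4  4  4  4  5
 8  6  5  5  5  5  4  5  5  4
 0  7  6  6  6  6  5  5  6  5
 2  8  7  7  7  7  6  6  6  6
 9  9  8  8  8  8  7  7  7  7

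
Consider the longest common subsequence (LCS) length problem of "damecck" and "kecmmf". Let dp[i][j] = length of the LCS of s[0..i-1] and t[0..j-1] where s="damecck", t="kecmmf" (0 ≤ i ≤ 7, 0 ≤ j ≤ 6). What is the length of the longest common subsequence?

   ''  k  e  c  m  m  f
''  0  0  0  0  0  0  0
 d  0  0  0  0  0  0  0
 a  0  0  0  0  0  0  0
 m  0  0  0  0  1  1  1
 e  0  0  1  1  1  1  1
 c  0  0  1  2  2  2  2
 c  0  0  1  2  2  2  2
 k  0  1  1  2  2  2  2

2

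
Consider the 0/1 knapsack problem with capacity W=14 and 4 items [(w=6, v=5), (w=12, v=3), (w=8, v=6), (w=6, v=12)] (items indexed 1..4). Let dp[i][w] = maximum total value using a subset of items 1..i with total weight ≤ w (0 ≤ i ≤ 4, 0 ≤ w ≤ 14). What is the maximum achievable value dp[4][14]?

18

i\w   0   1   2   3   4   5   6   7   8   9  10  11  12  13  14
  0   0   0   0   0   0   0   0   0   0   0   0   0   0   0   0
  1   0   0   0   0   0   0   5   5   5   5   5   5   5   5   5
  2   0   0   0   0   0   0   5   5   5   5   5   5   5   5   5
  3   0   0   0   0   0   0   5   5   6   6   6   6   6   6  11
  4   0   0   0   0   0   0  12  12  12  12  12  12  17  17  18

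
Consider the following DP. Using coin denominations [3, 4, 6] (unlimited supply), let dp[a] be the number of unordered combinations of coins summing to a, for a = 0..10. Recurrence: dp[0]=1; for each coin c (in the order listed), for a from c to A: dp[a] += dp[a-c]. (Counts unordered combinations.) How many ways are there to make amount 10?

after  coin     0     1     2     3     4     5     6     7     8     9    10
          3     1     0     0     1     0     0     1     0     0     1     0
          4     1     0     0     1     1     0     1     1     1     1     1
          6     1     0     0     1     1     0     2     1     1     2     2

2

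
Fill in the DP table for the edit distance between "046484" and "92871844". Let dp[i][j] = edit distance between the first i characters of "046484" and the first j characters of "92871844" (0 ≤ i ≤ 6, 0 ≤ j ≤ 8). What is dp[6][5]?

6

   ''  9  2  8  7  1  8  4  4
''  0  1  2  3  4  5  6  7  8
 0  1  1  2  3  4  5  6  7  8
 4  2  2  2  3  4  5  6  6  7
 6  3  3  3  3  4  5  6  7  7
 4  4  4  4  4  4  5  6  6  7
 8  5  5  5  4  5  5  5  6  7
 4  6  6  6  5  5  6  6  5  6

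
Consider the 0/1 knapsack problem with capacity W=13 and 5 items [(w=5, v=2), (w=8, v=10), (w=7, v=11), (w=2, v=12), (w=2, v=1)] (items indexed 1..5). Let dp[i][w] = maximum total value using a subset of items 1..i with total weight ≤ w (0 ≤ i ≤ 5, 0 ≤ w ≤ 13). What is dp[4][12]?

23

i\w   0   1   2   3   4   5   6   7   8   9  10  11  12  13
  0   0   0   0   0   0   0   0   0   0   0   0   0   0   0
  1   0   0   0   0   0   2   2   2   2   2   2   2   2   2
  2   0   0   0   0   0   2   2   2  10  10  10  10  10  12
  3   0   0   0   0   0   2   2  11  11  11  11  11  13  13
  4   0   0  12  12  12  12  12  14  14  23  23  23  23  23
  5   0   0  12  12  13  13  13  14  14  23  23  24  24  24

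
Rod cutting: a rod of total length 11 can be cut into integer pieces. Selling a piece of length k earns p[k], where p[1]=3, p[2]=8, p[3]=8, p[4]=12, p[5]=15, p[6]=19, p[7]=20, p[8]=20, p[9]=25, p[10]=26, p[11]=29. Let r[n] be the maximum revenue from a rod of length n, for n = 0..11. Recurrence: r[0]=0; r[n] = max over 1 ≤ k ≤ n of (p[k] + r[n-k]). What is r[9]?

   n    0    1    2    3    4    5    6    7    8    9   10   11
r[n]    0    3    8   11   16   19   24   27   32   35   40   43

35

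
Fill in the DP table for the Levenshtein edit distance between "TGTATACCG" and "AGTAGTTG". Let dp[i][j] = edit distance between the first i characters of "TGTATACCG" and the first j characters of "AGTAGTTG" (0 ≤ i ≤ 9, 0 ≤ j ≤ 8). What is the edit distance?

   ''  A  G  T  A  G  T  T  G
''  0  1  2  3  4  5  6  7  8
 T  1  1  2  2  3  4  5  6  7
 G  2  2  1  2  3  3  4  5  6
 T  3  3  2  1  2  3  3  4  5
 A  4  3  3  2  1  2  3  4  5
 T  5  4  4  3  2  2  2  3  4
 A  6  5  5  4  3  3  3  3  4
 C  7  6  6  5  4  4  4  4  4
 C  8  7  7  6  5  5  5  5  5
 G  9  8  7  7  6  5  6  6  5

5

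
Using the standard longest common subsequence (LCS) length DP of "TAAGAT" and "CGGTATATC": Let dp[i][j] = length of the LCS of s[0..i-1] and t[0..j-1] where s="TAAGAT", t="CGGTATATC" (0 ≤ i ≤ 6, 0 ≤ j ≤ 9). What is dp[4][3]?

1

   ''  C  G  G  T  A  T  A  T  C
''  0  0  0  0  0  0  0  0  0  0
 T  0  0  0  0  1  1  1  1  1  1
 A  0  0  0  0  1  2  2  2  2  2
 A  0  0  0  0  1  2  2  3  3  3
 G  0  0  1  1  1  2  2  3  3  3
 A  0  0  1  1  1  2  2  3  3  3
 T  0  0  1  1  2  2  3  3  4  4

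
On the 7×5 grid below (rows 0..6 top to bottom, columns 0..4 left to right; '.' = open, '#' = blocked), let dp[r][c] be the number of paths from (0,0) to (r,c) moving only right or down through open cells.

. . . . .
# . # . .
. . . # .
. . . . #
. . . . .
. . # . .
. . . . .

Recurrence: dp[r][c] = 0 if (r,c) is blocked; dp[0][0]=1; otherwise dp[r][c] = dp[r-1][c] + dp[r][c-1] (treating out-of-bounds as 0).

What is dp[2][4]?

2

r\c   0   1   2   3   4
  0   1   1   1   1   1
  1   0   1   0   1   2
  2   0   1   1   0   2
  3   0   1   2   2   0
  4   0   1   3   5   5
  5   0   1   0   5  10
  6   0   1   1   6  16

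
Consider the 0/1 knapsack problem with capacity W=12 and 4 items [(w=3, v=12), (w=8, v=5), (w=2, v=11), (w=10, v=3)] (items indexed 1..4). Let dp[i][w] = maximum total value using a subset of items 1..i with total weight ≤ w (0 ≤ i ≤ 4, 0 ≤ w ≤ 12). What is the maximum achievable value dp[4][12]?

23

i\w   0   1   2   3   4   5   6   7   8   9  10  11  12
  0   0   0   0   0   0   0   0   0   0   0   0   0   0
  1   0   0   0  12  12  12  12  12  12  12  12  12  12
  2   0   0   0  12  12  12  12  12  12  12  12  17  17
  3   0   0  11  12  12  23  23  23  23  23  23  23  23
  4   0   0  11  12  12  23  23  23  23  23  23  23  23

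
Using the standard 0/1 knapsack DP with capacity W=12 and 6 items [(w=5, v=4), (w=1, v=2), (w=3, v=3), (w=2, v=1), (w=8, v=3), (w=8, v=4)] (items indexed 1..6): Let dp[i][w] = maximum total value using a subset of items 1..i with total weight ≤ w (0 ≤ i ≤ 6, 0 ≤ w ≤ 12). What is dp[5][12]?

10

i\w   0   1   2   3   4   5   6   7   8   9  10  11  12
  0   0   0   0   0   0   0   0   0   0   0   0   0   0
  1   0   0   0   0   0   4   4   4   4   4   4   4   4
  2   0   2   2   2   2   4   6   6   6   6   6   6   6
  3   0   2   2   3   5   5   6   6   7   9   9   9   9
  4   0   2   2   3   5   5   6   6   7   9   9  10  10
  5   0   2   2   3   5   5   6   6   7   9   9  10  10
  6   0   2   2   3   5   5   6   6   7   9   9  10  10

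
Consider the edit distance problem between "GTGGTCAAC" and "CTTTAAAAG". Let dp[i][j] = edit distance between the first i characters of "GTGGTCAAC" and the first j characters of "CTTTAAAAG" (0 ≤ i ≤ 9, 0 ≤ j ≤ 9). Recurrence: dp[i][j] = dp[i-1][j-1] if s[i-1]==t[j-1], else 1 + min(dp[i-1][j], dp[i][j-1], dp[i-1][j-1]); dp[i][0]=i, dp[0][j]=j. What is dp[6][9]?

8

   ''  C  T  T  T  A  A  A  A  G
''  0  1  2  3  4  5  6  7  8  9
 G  1  1  2  3  4  5  6  7  8  8
 T  2  2  1  2  3  4  5  6  7  8
 G  3  3  2  2  3  4  5  6  7  7
 G  4  4  3  3  3  4  5  6  7  7
 T  5  5  4  3  3  4  5  6  7  8
 C  6  5  5  4  4  4  5  6  7  8
 A  7  6  6  5  5  4  4  5  6  7
 A  8  7  7  6  6  5  4  4  5  6
 C  9  8  8  7  7  6  5  5  5  6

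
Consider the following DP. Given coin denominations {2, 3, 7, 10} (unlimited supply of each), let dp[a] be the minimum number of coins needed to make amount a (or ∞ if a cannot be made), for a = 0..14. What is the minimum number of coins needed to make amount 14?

2

 a  0  1  2  3  4  5  6  7  8  9 10 11 12 13 14
dp  0  -  1  1  2  2  2  1  3  2  1  3  2  2  2
(- denotes ∞ / unreachable)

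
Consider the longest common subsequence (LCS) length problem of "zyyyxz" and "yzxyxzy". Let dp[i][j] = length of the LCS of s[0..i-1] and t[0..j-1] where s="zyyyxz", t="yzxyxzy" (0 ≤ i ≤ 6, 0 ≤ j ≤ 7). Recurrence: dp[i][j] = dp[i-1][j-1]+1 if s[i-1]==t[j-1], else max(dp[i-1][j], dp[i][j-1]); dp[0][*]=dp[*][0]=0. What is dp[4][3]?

   ''  y  z  x  y  x  z  y
''  0  0  0  0  0  0  0  0
 z  0  0  1  1  1  1  1  1
 y  0  1  1  1  2  2  2  2
 y  0  1  1  1  2  2  2  3
 y  0  1  1  1  2  2  2  3
 x  0  1  1  2  2  3  3  3
 z  0  1  2  2  2  3  4  4

1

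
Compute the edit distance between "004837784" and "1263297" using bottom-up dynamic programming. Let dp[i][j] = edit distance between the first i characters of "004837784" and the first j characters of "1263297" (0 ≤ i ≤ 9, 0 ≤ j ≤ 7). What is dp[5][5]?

   ''  1  2  6  3  2  9  7
''  0  1  2  3  4  5  6  7
 0  1  1  2  3  4  5  6  7
 0  2  2  2  3  4  5  6  7
 4  3  3  3  3  4  5  6  7
 8  4  4  4  4  4  5  6  7
 3  5  5  5  5  4  5  6  7
 7  6  6  6  6  5  5  6  6
 7  7  7  7  7  6  6  6  6
 8  8  8  8  8  7  7  7  7
 4  9  9  9  9  8  8  8  8

5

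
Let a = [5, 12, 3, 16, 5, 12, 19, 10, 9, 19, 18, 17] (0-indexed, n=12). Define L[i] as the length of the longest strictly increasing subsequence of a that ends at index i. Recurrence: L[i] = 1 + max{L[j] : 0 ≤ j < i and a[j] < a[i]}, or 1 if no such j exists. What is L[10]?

4

   i    0    1    2    3    4    5    6    7    8    9   10   11
a[i]    5   12    3   16    5   12   19   10    9   19   18   17
L[i]    1    2    1    3    2    3    4    3    3    4    4    4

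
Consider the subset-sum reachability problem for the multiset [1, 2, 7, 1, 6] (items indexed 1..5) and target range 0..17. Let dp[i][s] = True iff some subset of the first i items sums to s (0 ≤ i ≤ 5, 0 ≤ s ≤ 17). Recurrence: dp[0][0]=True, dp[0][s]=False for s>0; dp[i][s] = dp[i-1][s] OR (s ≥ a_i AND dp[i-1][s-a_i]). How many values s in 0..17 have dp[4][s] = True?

10

i\s   0   1   2   3   4   5   6   7   8   9  10  11  12  13  14  15  16  17
  0   T   F   F   F   F   F   F   F   F   F   F   F   F   F   F   F   F   F
  1   T   T   F   F   F   F   F   F   F   F   F   F   F   F   F   F   F   F
  2   T   T   T   T   F   F   F   F   F   F   F   F   F   F   F   F   F   F
  3   T   T   T   T   F   F   F   T   T   T   T   F   F   F   F   F   F   F
  4   T   T   T   T   T   F   F   T   T   T   T   T   F   F   F   F   F   F
  5   T   T   T   T   T   F   T   T   T   T   T   T   F   T   T   T   T   T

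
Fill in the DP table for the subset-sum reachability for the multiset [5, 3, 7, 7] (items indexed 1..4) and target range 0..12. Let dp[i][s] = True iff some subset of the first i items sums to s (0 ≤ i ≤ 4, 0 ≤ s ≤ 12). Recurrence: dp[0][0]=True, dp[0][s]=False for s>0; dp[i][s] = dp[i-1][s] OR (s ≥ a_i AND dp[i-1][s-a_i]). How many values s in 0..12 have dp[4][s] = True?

i\s   0   1   2   3   4   5   6   7   8   9  10  11  12
  0   T   F   F   F   F   F   F   F   F   F   F   F   F
  1   T   F   F   F   F   T   F   F   F   F   F   F   F
  2   T   F   F   T   F   T   F   F   T   F   F   F   F
  3   T   F   F   T   F   T   F   T   T   F   T   F   T
  4   T   F   F   T   F   T   F   T   T   F   T   F   T

7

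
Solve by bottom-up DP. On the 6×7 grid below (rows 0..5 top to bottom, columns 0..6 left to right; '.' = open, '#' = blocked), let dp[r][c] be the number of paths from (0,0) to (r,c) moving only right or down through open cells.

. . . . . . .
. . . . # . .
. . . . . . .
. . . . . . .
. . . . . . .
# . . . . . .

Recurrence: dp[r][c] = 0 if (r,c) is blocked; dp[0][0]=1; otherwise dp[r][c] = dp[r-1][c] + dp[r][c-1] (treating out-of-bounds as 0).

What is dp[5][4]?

r\c   0   1   2   3   4   5   6
  0   1   1   1   1   1   1   1
  1   1   2   3   4   0   1   2
  2   1   3   6  10  10  11  13
  3   1   4  10  20  30  41  54
  4   1   5  15  35  65 106 160
  5   0   5  20  55 120 226 386

120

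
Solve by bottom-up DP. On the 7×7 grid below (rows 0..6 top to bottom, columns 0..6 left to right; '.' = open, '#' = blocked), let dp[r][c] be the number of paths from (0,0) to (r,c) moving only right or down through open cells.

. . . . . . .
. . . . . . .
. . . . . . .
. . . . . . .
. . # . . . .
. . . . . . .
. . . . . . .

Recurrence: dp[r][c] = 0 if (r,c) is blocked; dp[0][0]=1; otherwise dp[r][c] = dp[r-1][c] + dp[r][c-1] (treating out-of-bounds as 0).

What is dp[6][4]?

120

r\c   0   1   2   3   4   5   6
  0   1   1   1   1   1   1   1
  1   1   2   3   4   5   6   7
  2   1   3   6  10  15  21  28
  3   1   4  10  20  35  56  84
  4   1   5   0  20  55 111 195
  5   1   6   6  26  81 192 387
  6   1   7  13  39 120 312 699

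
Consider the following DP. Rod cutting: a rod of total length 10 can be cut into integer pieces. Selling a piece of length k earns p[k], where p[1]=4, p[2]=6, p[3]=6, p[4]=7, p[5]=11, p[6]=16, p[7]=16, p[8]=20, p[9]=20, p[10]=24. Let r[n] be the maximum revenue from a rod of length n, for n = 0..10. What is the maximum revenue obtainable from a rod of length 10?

40

   n    0    1    2    3    4    5    6    7    8    9   10
r[n]    0    4    8   12   16   20   24   28   32   36   40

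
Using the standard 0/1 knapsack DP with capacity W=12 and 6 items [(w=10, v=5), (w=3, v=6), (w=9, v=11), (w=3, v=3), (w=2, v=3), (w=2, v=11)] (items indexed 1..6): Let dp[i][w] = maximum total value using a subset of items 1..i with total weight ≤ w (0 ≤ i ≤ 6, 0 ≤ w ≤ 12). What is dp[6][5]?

i\w   0   1   2   3   4   5   6   7   8   9  10  11  12
  0   0   0   0   0   0   0   0   0   0   0   0   0   0
  1   0   0   0   0   0   0   0   0   0   0   5   5   5
  2   0   0   0   6   6   6   6   6   6   6   6   6   6
  3   0   0   0   6   6   6   6   6   6  11  11  11  17
  4   0   0   0   6   6   6   9   9   9  11  11  11  17
  5   0   0   3   6   6   9   9   9  12  12  12  14  17
  6   0   0  11  11  14  17  17  20  20  20  23  23  23

17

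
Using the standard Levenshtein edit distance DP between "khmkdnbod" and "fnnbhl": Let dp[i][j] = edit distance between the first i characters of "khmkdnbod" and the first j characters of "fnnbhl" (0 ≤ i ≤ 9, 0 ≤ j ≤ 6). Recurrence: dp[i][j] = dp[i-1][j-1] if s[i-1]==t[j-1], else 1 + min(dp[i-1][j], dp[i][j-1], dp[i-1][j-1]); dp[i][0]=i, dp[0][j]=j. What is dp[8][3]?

7

   ''  f  n  n  b  h  l
''  0  1  2  3  4  5  6
 k  1  1  2  3  4  5  6
 h  2  2  2  3  4  4  5
 m  3  3  3  3  4  5  5
 k  4  4  4  4  4  5  6
 d  5  5  5  5  5  5  6
 n  6  6  5  5  6  6  6
 b  7  7  6  6  5  6  7
 o  8  8  7  7  6  6  7
 d  9  9  8  8  7  7  7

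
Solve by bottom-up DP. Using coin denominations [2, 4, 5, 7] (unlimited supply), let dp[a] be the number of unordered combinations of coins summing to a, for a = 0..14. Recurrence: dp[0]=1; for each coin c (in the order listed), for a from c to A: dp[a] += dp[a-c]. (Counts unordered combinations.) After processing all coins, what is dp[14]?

after  coin     0     1     2     3     4     5     6     7     8     9    10    11    12    13    14
          2     1     0     1     0     1     0     1     0     1     0     1     0     1     0     1
          4     1     0     1     0     2     0     2     0     3     0     3     0     4     0     4
          5     1     0     1     0     2     1     2     1     3     2     4     2     5     3     6
          7     1     0     1     0     2     1     2     2     3     3     4     4     6     5     8

8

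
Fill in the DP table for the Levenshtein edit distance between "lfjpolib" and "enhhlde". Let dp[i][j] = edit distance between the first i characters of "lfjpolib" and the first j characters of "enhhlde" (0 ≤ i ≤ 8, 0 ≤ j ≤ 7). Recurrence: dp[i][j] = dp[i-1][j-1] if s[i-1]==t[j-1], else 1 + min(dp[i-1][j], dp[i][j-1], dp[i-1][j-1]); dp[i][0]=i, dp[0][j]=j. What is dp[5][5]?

   ''  e  n  h  h  l  d  e
''  0  1  2  3  4  5  6  7
 l  1  1  2  3  4  4  5  6
 f  2  2  2  3  4  5  5  6
 j  3  3  3  3  4  5  6  6
 p  4  4  4  4  4  5  6  7
 o  5  5  5  5  5  5  6  7
 l  6  6  6  6  6  5  6  7
 i  7  7  7  7  7  6  6  7
 b  8  8  8  8  8  7  7  7

5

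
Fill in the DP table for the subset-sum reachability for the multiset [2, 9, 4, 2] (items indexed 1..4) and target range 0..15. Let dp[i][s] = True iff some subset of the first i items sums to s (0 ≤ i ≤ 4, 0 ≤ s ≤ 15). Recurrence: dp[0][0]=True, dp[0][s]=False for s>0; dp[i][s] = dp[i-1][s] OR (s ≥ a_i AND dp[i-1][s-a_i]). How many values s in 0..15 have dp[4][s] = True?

i\s   0   1   2   3   4   5   6   7   8   9  10  11  12  13  14  15
  0   T   F   F   F   F   F   F   F   F   F   F   F   F   F   F   F
  1   T   F   T   F   F   F   F   F   F   F   F   F   F   F   F   F
  2   T   F   T   F   F   F   F   F   F   T   F   T   F   F   F   F
  3   T   F   T   F   T   F   T   F   F   T   F   T   F   T   F   T
  4   T   F   T   F   T   F   T   F   T   T   F   T   F   T   F   T

9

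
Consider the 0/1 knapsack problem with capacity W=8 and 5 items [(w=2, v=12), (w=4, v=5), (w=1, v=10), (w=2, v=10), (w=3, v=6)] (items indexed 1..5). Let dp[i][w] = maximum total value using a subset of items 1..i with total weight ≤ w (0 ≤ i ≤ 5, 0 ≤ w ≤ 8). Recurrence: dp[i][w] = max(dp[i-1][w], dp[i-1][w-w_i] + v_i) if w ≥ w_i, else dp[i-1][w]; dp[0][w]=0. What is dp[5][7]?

32

i\w   0   1   2   3   4   5   6   7   8
  0   0   0   0   0   0   0   0   0   0
  1   0   0  12  12  12  12  12  12  12
  2   0   0  12  12  12  12  17  17  17
  3   0  10  12  22  22  22  22  27  27
  4   0  10  12  22  22  32  32  32  32
  5   0  10  12  22  22  32  32  32  38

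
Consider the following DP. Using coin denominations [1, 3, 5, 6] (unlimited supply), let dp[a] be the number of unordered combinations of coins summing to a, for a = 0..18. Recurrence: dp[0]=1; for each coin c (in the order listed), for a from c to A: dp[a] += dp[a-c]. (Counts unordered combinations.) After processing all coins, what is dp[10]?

9

after  coin     0     1     2     3     4     5     6     7     8     9    10    11    12    13    14    15    16    17    18
          1     1     1     1     1     1     1     1     1     1     1     1     1     1     1     1     1     1     1     1
          3     1     1     1     2     2     2     3     3     3     4     4     4     5     5     5     6     6     6     7
          5     1     1     1     2     2     3     4     4     5     6     7     8     9    10    11    13    14    15    17
          6     1     1     1     2     2     3     5     5     6     8     9    11    14    15    17    21    23    26    31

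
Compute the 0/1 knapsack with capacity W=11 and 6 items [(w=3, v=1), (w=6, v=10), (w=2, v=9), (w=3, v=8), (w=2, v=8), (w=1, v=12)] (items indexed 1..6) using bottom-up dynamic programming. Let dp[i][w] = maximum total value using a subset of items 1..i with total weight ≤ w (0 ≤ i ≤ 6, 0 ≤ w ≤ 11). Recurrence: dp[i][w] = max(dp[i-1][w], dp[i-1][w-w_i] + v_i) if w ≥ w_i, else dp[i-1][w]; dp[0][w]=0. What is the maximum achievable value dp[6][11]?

39

i\w   0   1   2   3   4   5   6   7   8   9  10  11
  0   0   0   0   0   0   0   0   0   0   0   0   0
  1   0   0   0   1   1   1   1   1   1   1   1   1
  2   0   0   0   1   1   1  10  10  10  11  11  11
  3   0   0   9   9   9  10  10  10  19  19  19  20
  4   0   0   9   9   9  17  17  17  19  19  19  27
  5   0   0   9   9  17  17  17  25  25  25  27  27
  6   0  12  12  21  21  29  29  29  37  37  37  39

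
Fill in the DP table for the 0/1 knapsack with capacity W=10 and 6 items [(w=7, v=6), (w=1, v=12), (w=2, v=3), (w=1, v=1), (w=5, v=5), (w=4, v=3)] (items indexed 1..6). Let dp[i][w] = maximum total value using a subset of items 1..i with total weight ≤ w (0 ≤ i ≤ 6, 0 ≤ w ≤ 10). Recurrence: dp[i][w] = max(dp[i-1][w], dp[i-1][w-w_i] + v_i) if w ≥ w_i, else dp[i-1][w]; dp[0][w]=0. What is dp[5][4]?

16

i\w   0   1   2   3   4   5   6   7   8   9  10
  0   0   0   0   0   0   0   0   0   0   0   0
  1   0   0   0   0   0   0   0   6   6   6   6
  2   0  12  12  12  12  12  12  12  18  18  18
  3   0  12  12  15  15  15  15  15  18  18  21
  4   0  12  13  15  16  16  16  16  18  19  21
  5   0  12  13  15  16  16  17  18  20  21  21
  6   0  12  13  15  16  16  17  18  20  21  21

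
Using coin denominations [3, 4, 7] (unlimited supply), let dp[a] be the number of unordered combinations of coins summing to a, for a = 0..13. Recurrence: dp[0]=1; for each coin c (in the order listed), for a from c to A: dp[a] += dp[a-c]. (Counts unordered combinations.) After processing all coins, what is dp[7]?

2

after  coin     0     1     2     3     4     5     6     7     8     9    10    11    12    13
          3     1     0     0     1     0     0     1     0     0     1     0     0     1     0
          4     1     0     0     1     1     0     1     1     1     1     1     1     2     1
          7     1     0     0     1     1     0     1     2     1     1     2     2     2     2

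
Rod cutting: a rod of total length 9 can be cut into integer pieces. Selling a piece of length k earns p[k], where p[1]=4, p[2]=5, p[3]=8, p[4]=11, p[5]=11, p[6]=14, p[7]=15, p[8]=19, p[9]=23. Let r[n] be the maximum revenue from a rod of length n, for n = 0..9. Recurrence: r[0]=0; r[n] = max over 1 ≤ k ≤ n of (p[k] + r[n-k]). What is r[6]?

   n    0    1    2    3    4    5    6    7    8    9
r[n]    0    4    8   12   16   20   24   28   32   36

24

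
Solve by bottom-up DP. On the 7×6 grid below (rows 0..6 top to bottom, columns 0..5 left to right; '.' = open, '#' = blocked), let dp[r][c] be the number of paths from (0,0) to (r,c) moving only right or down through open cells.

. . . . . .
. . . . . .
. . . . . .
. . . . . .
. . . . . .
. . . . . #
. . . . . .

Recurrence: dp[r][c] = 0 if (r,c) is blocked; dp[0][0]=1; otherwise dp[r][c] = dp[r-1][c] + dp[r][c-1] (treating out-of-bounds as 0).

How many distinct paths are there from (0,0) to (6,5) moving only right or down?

r\c   0   1   2   3   4   5
  0   1   1   1   1   1   1
  1   1   2   3   4   5   6
  2   1   3   6  10  15  21
  3   1   4  10  20  35  56
  4   1   5  15  35  70 126
  5   1   6  21  56 126   0
  6   1   7  28  84 210 210

210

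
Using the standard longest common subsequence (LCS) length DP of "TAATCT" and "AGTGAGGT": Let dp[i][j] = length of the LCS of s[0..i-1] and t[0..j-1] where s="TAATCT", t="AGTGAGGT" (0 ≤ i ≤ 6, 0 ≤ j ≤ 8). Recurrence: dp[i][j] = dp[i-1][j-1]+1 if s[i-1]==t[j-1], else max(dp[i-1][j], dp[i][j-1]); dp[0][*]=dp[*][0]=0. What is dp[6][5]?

2

   ''  A  G  T  G  A  G  G  T
''  0  0  0  0  0  0  0  0  0
 T  0  0  0  1  1  1  1  1  1
 A  0  1  1  1  1  2  2  2  2
 A  0  1  1  1  1  2  2  2  2
 T  0  1  1  2  2  2  2  2  3
 C  0  1  1  2  2  2  2  2  3
 T  0  1  1  2  2  2  2  2  3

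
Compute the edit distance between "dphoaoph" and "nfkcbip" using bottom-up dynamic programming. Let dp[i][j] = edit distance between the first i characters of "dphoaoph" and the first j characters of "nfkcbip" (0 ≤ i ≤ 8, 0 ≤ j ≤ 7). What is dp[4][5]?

5

   ''  n  f  k  c  b  i  p
''  0  1  2  3  4  5  6  7
 d  1  1  2  3  4  5  6  7
 p  2  2  2  3  4  5  6  6
 h  3  3  3  3  4  5  6  7
 o  4  4  4  4  4  5  6  7
 a  5  5  5  5  5  5  6  7
 o  6  6  6  6  6  6  6  7
 p  7  7  7  7  7  7  7  6
 h  8  8  8  8  8  8  8  7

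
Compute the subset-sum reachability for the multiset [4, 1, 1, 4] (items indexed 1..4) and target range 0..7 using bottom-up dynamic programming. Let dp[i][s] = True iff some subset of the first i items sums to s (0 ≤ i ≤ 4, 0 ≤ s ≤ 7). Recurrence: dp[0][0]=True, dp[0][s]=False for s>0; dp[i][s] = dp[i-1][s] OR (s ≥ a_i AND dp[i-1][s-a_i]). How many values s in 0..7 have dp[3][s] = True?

6

i\s   0   1   2   3   4   5   6   7
  0   T   F   F   F   F   F   F   F
  1   T   F   F   F   T   F   F   F
  2   T   T   F   F   T   T   F   F
  3   T   T   T   F   T   T   T   F
  4   T   T   T   F   T   T   T   F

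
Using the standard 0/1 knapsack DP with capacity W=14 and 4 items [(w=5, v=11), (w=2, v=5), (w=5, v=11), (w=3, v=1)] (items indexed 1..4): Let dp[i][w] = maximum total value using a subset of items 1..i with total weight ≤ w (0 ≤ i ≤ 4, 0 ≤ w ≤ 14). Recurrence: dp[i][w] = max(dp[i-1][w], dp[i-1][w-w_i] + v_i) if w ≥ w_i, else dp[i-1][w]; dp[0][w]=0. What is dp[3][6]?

i\w   0   1   2   3   4   5   6   7   8   9  10  11  12  13  14
  0   0   0   0   0   0   0   0   0   0   0   0   0   0   0   0
  1   0   0   0   0   0  11  11  11  11  11  11  11  11  11  11
  2   0   0   5   5   5  11  11  16  16  16  16  16  16  16  16
  3   0   0   5   5   5  11  11  16  16  16  22  22  27  27  27
  4   0   0   5   5   5  11  11  16  16  16  22  22  27  27  27

11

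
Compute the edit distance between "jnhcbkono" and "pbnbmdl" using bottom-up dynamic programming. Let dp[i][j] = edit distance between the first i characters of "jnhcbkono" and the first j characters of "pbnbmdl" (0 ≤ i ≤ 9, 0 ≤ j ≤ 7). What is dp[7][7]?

   ''  p  b  n  b  m  d  l
''  0  1  2  3  4  5  6  7
 j  1  1  2  3  4  5  6  7
 n  2  2  2  2  3  4  5  6
 h  3  3  3  3  3  4  5  6
 c  4  4  4  4  4  4  5  6
 b  5  5  4  5  4  5  5  6
 k  6  6  5  5  5  5  6  6
 o  7  7  6  6  6  6  6  7
 n  8  8  7  6  7  7  7  7
 o  9  9  8  7  7  8  8  8

7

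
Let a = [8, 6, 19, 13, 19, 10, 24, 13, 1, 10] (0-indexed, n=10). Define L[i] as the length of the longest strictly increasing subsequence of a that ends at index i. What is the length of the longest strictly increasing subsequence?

   i    0    1    2    3    4    5    6    7    8    9
a[i]    8    6   19   13   19   10   24   13    1   10
L[i]    1    1    2    2    3    2    4    3    1    2

4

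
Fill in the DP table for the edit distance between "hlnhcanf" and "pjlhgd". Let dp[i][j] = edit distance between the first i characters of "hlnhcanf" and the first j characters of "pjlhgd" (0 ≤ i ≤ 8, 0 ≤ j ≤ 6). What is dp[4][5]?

4

   ''  p  j  l  h  g  d
''  0  1  2  3  4  5  6
 h  1  1  2  3  3  4  5
 l  2  2  2  2  3  4  5
 n  3  3  3  3  3  4  5
 h  4  4  4  4  3  4  5
 c  5  5  5  5  4  4  5
 a  6  6  6  6  5  5  5
 n  7  7  7  7  6  6  6
 f  8  8  8  8  7  7  7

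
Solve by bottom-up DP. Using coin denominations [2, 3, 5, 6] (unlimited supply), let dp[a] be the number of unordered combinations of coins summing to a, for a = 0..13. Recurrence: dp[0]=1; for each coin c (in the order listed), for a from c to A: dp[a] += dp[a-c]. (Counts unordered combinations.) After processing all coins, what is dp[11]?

6

after  coin     0     1     2     3     4     5     6     7     8     9    10    11    12    13
          2     1     0     1     0     1     0     1     0     1     0     1     0     1     0
          3     1     0     1     1     1     1     2     1     2     2     2     2     3     2
          5     1     0     1     1     1     2     2     2     3     3     4     4     5     5
          6     1     0     1     1     1     2     3     2     4     4     5     6     8     7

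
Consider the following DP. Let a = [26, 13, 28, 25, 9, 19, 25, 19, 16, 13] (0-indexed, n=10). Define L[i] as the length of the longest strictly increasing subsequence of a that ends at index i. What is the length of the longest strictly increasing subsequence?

3

   i    0    1    2    3    4    5    6    7    8    9
a[i]   26   13   28   25    9   19   25   19   16   13
L[i]    1    1    2    2    1    2    3    2    2    2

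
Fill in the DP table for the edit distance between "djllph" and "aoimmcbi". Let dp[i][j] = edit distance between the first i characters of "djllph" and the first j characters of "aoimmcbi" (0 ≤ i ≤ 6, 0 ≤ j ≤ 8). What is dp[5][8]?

   ''  a  o  i  m  m  c  b  i
''  0  1  2  3  4  5  6  7  8
 d  1  1  2  3  4  5  6  7  8
 j  2  2  2  3  4  5  6  7  8
 l  3  3  3  3  4  5  6  7  8
 l  4  4  4  4  4  5  6  7  8
 p  5  5  5  5  5  5  6  7  8
 h  6  6  6  6  6  6  6  7  8

8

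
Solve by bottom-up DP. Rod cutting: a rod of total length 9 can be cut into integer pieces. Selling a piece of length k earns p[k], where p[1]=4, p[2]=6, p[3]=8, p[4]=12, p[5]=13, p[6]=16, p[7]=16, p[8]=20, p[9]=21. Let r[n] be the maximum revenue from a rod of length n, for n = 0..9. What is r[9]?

36

   n    0    1    2    3    4    5    6    7    8    9
r[n]    0    4    8   12   16   20   24   28   32   36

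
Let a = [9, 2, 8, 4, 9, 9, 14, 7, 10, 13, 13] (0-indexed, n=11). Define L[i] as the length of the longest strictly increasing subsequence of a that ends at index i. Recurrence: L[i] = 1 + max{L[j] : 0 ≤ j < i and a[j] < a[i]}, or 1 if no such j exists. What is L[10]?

   i    0    1    2    3    4    5    6    7    8    9   10
a[i]    9    2    8    4    9    9   14    7   10   13   13
L[i]    1    1    2    2    3    3    4    3    4    5    5

5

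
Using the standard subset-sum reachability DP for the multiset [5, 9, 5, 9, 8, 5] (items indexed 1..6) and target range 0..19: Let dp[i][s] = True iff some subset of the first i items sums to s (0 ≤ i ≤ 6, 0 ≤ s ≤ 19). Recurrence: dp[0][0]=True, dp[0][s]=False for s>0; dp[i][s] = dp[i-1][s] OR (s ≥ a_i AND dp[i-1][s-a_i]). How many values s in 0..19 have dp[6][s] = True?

11

i\s   0   1   2   3   4   5   6   7   8   9  10  11  12  13  14  15  16  17  18  19
  0   T   F   F   F   F   F   F   F   F   F   F   F   F   F   F   F   F   F   F   F
  1   T   F   F   F   F   T   F   F   F   F   F   F   F   F   F   F   F   F   F   F
  2   T   F   F   F   F   T   F   F   F   T   F   F   F   F   T   F   F   F   F   F
  3   T   F   F   F   F   T   F   F   F   T   T   F   F   F   T   F   F   F   F   T
  4   T   F   F   F   F   T   F   F   F   T   T   F   F   F   T   F   F   F   T   T
  5   T   F   F   F   F   T   F   F   T   T   T   F   F   T   T   F   F   T   T   T
  6   T   F   F   F   F   T   F   F   T   T   T   F   F   T   T   T   F   T   T   T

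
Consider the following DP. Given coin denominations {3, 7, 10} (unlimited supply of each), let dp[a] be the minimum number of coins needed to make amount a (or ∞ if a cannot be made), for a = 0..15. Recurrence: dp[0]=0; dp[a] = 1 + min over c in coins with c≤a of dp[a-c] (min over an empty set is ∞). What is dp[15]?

 a  0  1  2  3  4  5  6  7  8  9 10 11 12 13 14 15
dp  0  -  -  1  -  -  2  1  -  3  1  -  4  2  2  5
(- denotes ∞ / unreachable)

5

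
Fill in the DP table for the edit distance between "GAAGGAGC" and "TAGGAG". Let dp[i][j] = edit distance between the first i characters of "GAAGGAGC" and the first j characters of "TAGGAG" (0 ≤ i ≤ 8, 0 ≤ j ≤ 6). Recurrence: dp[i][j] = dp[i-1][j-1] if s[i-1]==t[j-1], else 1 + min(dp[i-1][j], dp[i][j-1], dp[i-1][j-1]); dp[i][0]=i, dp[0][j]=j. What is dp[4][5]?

   ''  T  A  G  G  A  G
''  0  1  2  3  4  5  6
 G  1  1  2  2  3  4  5
 A  2  2  1  2  3  3  4
 A  3  3  2  2  3  3  4
 G  4  4  3  2  2  3  3
 G  5  5  4  3  2  3  3
 A  6  6  5  4  3  2  3
 G  7  7  6  5  4  3  2
 C  8  8  7  6  5  4  3

3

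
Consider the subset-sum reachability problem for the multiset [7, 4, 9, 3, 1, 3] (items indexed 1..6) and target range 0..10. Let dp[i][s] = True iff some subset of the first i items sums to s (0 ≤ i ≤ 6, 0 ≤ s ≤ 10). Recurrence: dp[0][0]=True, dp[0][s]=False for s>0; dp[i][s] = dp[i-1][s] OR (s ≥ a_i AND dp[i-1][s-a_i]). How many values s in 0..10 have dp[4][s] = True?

i\s   0   1   2   3   4   5   6   7   8   9  10
  0   T   F   F   F   F   F   F   F   F   F   F
  1   T   F   F   F   F   F   F   T   F   F   F
  2   T   F   F   F   T   F   F   T   F   F   F
  3   T   F   F   F   T   F   F   T   F   T   F
  4   T   F   F   T   T   F   F   T   F   T   T
  5   T   T   F   T   T   T   F   T   T   T   T
  6   T   T   F   T   T   T   T   T   T   T   T

6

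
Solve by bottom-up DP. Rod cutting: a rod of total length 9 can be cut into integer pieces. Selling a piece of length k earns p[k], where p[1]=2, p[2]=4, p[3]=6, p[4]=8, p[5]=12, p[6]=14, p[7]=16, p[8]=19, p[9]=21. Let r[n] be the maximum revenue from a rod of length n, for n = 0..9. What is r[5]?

12

   n    0    1    2    3    4    5    6    7    8    9
r[n]    0    2    4    6    8   12   14   16   19   21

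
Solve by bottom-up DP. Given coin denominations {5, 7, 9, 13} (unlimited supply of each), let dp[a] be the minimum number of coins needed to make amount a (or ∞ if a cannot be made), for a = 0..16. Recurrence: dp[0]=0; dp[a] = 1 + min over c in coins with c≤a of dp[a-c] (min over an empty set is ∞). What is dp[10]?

2

 a  0  1  2  3  4  5  6  7  8  9 10 11 12 13 14 15 16
dp  0  -  -  -  -  1  -  1  -  1  2  -  2  1  2  3  2
(- denotes ∞ / unreachable)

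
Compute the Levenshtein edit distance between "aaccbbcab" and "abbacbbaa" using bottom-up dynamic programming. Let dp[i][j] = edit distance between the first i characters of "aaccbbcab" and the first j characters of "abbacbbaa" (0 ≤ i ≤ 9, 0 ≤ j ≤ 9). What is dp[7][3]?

   ''  a  b  b  a  c  b  b  a  a
''  0  1  2  3  4  5  6  7  8  9
 a  1  0  1  2  3  4  5  6  7  8
 a  2  1  1  2  2  3  4  5  6  7
 c  3  2  2  2  3  2  3  4  5  6
 c  4  3  3  3  3  3  3  4  5  6
 b  5  4  3  3  4  4  3  3  4  5
 b  6  5  4  3  4  5  4  3  4  5
 c  7  6  5  4  4  4  5  4  4  5
 a  8  7  6  5  4  5  5  5  4  4
 b  9  8  7  6  5  5  5  5  5  5

4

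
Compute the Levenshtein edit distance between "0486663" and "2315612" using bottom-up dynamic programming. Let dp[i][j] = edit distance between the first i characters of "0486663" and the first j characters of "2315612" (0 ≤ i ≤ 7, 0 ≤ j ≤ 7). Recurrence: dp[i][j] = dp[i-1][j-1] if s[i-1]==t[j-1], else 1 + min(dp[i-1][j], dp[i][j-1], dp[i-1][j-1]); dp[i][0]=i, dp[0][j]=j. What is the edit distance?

   ''  2  3  1  5  6  1  2
''  0  1  2  3  4  5  6  7
 0  1  1  2  3  4  5  6  7
 4  2  2  2  3  4  5  6  7
 8  3  3  3  3  4  5  6  7
 6  4  4  4  4  4  4  5  6
 6  5  5  5  5  5  4  5  6
 6  6  6  6  6  6  5  5  6
 3  7  7  6  7  7  6  6  6

6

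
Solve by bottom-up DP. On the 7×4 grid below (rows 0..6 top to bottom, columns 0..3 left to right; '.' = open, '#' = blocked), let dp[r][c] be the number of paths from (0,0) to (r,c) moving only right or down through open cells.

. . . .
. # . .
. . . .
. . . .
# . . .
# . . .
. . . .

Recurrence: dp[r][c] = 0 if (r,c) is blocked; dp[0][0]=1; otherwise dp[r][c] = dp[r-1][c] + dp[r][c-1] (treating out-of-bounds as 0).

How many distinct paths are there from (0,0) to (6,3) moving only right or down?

32

r\c   0   1   2   3
  0   1   1   1   1
  1   1   0   1   2
  2   1   1   2   4
  3   1   2   4   8
  4   0   2   6  14
  5   0   2   8  22
  6   0   2  10  32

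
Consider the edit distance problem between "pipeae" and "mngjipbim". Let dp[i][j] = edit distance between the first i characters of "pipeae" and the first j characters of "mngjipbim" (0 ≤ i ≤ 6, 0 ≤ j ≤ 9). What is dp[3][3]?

   ''  m  n  g  j  i  p  b  i  m
''  0  1  2  3  4  5  6  7  8  9
 p  1  1  2  3  4  5  5  6  7  8
 i  2  2  2  3  4  4  5  6  6  7
 p  3  3  3  3  4  5  4  5  6  7
 e  4  4  4  4  4  5  5  5  6  7
 a  5  5  5  5  5  5  6  6  6  7
 e  6  6  6  6  6  6  6  7  7  7

3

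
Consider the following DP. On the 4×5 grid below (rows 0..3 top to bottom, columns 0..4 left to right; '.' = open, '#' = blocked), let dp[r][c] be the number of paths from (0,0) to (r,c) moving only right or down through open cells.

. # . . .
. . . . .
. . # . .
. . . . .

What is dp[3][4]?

6

r\c   0   1   2   3   4
  0   1   0   0   0   0
  1   1   1   1   1   1
  2   1   2   0   1   2
  3   1   3   3   4   6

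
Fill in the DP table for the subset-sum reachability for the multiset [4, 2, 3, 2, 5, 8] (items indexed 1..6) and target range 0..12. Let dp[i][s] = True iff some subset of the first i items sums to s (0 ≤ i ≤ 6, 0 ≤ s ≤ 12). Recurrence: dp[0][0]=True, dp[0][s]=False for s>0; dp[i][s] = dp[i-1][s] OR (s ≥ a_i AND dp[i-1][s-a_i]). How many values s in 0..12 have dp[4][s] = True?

10

i\s   0   1   2   3   4   5   6   7   8   9  10  11  12
  0   T   F   F   F   F   F   F   F   F   F   F   F   F
  1   T   F   F   F   T   F   F   F   F   F   F   F   F
  2   T   F   T   F   T   F   T   F   F   F   F   F   F
  3   T   F   T   T   T   T   T   T   F   T   F   F   F
  4   T   F   T   T   T   T   T   T   T   T   F   T   F
  5   T   F   T   T   T   T   T   T   T   T   T   T   T
  6   T   F   T   T   T   T   T   T   T   T   T   T   T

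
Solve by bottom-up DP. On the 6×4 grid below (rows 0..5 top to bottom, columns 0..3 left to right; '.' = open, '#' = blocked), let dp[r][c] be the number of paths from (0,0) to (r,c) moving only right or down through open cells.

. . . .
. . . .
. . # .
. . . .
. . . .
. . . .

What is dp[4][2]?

9

r\c   0   1   2   3
  0   1   1   1   1
  1   1   2   3   4
  2   1   3   0   4
  3   1   4   4   8
  4   1   5   9  17
  5   1   6  15  32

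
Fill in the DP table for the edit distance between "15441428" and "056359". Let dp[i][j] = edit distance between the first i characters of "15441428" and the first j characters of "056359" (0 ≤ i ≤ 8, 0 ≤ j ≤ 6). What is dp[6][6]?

   ''  0  5  6  3  5  9
''  0  1  2  3  4  5  6
 1  1  1  2  3  4  5  6
 5  2  2  1  2  3  4  5
 4  3  3  2  2  3  4  5
 4  4  4  3  3  3  4  5
 1  5  5  4  4  4  4  5
 4  6  6  5  5  5  5  5
 2  7  7  6  6  6  6  6
 8  8  8  7  7  7  7  7

5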